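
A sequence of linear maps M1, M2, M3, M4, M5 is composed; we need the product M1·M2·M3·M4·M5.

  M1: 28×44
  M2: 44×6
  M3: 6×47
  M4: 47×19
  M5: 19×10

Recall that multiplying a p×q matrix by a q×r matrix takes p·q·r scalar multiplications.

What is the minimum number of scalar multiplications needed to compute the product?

Adjacent pairs: M1M2 = 28·44·6 = 7392; M2M3 = 44·6·47 = 12408; M3M4 = 6·47·19 = 5358; M4M5 = 47·19·10 = 8930.
Length 3: M1..M3: k=1: 0+12408+28·44·47=70312; k=2: 7392+0+28·6·47=15288 → min 15288 | M2..M4: k=2: 0+5358+44·6·19=10374; k=3: 12408+0+44·47·19=51700 → min 10374 | M3..M5: k=3: 0+8930+6·47·10=11750; k=4: 5358+0+6·19·10=6498 → min 6498.
Length 4: M1..M4: k=1: 0+10374+28·44·19=33782; k=2: 7392+5358+28·6·19=15942; k=3: 15288+0+28·47·19=40292 → min 15942 | M2..M5: k=2: 0+6498+44·6·10=9138; k=3: 12408+8930+44·47·10=42018; k=4: 10374+0+44·19·10=18734 → min 9138.
Length 5: M1..M5: k=1: 0+9138+28·44·10=21458; k=2: 7392+6498+28·6·10=15570; k=3: 15288+8930+28·47·10=37378; k=4: 15942+0+28·19·10=21262 → min 15570.
Optimal order: ((M1·M2)·((M3·M4)·M5)) with cost 15570.

15570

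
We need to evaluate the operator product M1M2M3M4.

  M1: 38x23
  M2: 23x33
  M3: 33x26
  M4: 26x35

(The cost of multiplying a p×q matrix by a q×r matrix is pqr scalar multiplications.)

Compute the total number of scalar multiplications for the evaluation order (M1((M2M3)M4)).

71254

(M2M3): 23×33 by 33×26 → 23×26, cost 23·33·26 = 19734
((M2M3)M4): 23×26 by 26×35 → 23×35, cost 23·26·35 = 20930; cumulative 40664
(M1((M2M3)M4)): 38×23 by 23×35 → 38×35, cost 38·23·35 = 30590; cumulative 71254
Total: 71254 scalar multiplications.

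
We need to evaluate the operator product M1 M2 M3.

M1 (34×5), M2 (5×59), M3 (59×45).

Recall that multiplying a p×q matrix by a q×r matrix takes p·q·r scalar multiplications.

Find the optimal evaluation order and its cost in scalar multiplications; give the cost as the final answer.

(M1 (M2 M3)): cost 20925.
((M1 M2) M3): cost 100300.
Optimal: (M1 (M2 M3)) with cost 20925.

20925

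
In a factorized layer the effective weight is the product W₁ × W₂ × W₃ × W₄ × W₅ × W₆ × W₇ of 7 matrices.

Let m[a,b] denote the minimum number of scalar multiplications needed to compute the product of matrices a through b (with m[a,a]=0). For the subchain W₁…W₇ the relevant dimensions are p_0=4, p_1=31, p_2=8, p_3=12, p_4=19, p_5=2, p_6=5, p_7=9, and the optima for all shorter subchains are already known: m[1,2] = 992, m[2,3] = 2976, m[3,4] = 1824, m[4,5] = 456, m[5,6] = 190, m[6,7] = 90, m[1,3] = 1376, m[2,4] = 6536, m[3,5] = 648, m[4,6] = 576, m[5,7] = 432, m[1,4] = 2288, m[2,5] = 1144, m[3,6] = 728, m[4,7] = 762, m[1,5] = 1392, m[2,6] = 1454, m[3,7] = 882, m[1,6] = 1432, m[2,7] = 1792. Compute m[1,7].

m[1,7] = min over k∈[1,6] of m[1,k]+m[k+1,7]+p_{0}·p_k·p_{7}.
k=1: 0 + 1792 + 4·31·9 = 2908; k=2: 992 + 882 + 4·8·9 = 2162; k=3: 1376 + 762 + 4·12·9 = 2570; k=4: 2288 + 432 + 4·19·9 = 3404; k=5: 1392 + 90 + 4·2·9 = 1554; k=6: 1432 + 0 + 4·5·9 = 1612.
Minimum: 1554 at k=5.

1554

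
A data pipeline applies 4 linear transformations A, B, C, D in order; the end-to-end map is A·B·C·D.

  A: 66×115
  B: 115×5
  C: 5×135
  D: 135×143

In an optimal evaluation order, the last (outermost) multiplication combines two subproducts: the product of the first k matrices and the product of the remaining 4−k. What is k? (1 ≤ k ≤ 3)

Adjacent pairs: AB = 66·115·5 = 37950; BC = 115·5·135 = 77625; CD = 5·135·143 = 96525.
Length 3: A..C: k=1: 0+77625+66·115·135=1102275; k=2: 37950+0+66·5·135=82500 → min 82500 | B..D: k=2: 0+96525+115·5·143=178750; k=3: 77625+0+115·135·143=2297700 → min 178750.
Top-level splits: k=1: (A..A)·(B..D) → 0+178750+66·115·143 = 1264120; k=2: (A..B)·(C..D) → 37950+96525+66·5·143 = 181665; k=3: (A..C)·(D..D) → 82500+0+66·135·143 = 1356630.
Best split is after B, i.e. k = 2.

2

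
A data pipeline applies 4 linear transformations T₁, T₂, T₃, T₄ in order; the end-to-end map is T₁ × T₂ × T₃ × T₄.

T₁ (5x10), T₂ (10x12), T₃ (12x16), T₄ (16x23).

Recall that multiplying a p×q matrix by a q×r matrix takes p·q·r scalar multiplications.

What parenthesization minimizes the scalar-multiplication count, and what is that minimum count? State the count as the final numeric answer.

Adjacent pairs: T₁T₂ = 5·10·12 = 600; T₂T₃ = 10·12·16 = 1920; T₃T₄ = 12·16·23 = 4416.
Length 3: T₁..T₃: k=1: 0+1920+5·10·16=2720; k=2: 600+0+5·12·16=1560 → min 1560 | T₂..T₄: k=2: 0+4416+10·12·23=7176; k=3: 1920+0+10·16·23=5600 → min 5600.
Length 4: T₁..T₄: k=1: 0+5600+5·10·23=6750; k=2: 600+4416+5·12·23=6396; k=3: 1560+0+5·16·23=3400 → min 3400.
Optimal parenthesization: (((T₁ × T₂) × T₃) × T₄) with cost 3400.

3400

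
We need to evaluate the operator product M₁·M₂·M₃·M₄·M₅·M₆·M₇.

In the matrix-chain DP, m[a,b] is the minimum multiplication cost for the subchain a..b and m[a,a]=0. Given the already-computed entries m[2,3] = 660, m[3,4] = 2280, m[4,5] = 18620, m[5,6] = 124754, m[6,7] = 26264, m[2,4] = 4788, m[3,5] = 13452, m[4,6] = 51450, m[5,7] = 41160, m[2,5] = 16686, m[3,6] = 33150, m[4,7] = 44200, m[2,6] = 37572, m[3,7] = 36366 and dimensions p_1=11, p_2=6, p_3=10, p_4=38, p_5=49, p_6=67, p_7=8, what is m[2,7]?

36894

m[2,7] = min over k∈[2,6] of m[2,k]+m[k+1,7]+p_{1}·p_k·p_{7}.
k=2: 0 + 36366 + 11·6·8 = 36894; k=3: 660 + 44200 + 11·10·8 = 45740; k=4: 4788 + 41160 + 11·38·8 = 49292; k=5: 16686 + 26264 + 11·49·8 = 47262; k=6: 37572 + 0 + 11·67·8 = 43468.
Minimum: 36894 at k=2.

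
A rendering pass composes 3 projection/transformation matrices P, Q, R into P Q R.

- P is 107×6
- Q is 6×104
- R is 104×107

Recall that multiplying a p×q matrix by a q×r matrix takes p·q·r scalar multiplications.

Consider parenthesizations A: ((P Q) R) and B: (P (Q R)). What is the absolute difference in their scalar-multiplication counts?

Order A = ((P Q) R): (P Q): 107×6 by 6×104 → 107×104, cost 107·6·104 = 66768; ((P Q) R): 107×104 by 104×107 → 107×107, cost 107·104·107 = 1190696; cumulative 1257464. Total 1257464.
Order B = (P (Q R)): (Q R): 6×104 by 104×107 → 6×107, cost 6·104·107 = 66768; (P (Q R)): 107×6 by 6×107 → 107×107, cost 107·6·107 = 68694; cumulative 135462. Total 135462.
Difference: |1257464 − 135462| = 1122002.

1122002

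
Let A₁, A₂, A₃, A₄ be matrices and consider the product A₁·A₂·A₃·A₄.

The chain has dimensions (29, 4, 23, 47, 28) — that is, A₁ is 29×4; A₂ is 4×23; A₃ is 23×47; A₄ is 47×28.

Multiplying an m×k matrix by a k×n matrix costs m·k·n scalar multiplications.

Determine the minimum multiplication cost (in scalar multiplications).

12836

Adjacent pairs: A₁A₂ = 29·4·23 = 2668; A₂A₃ = 4·23·47 = 4324; A₃A₄ = 23·47·28 = 30268.
Length 3: A₁..A₃: k=1: 0+4324+29·4·47=9776; k=2: 2668+0+29·23·47=34017 → min 9776 | A₂..A₄: k=2: 0+30268+4·23·28=32844; k=3: 4324+0+4·47·28=9588 → min 9588.
Length 4: A₁..A₄: k=1: 0+9588+29·4·28=12836; k=2: 2668+30268+29·23·28=51612; k=3: 9776+0+29·47·28=47940 → min 12836.
Optimal order: (A₁·((A₂·A₃)·A₄)) with cost 12836.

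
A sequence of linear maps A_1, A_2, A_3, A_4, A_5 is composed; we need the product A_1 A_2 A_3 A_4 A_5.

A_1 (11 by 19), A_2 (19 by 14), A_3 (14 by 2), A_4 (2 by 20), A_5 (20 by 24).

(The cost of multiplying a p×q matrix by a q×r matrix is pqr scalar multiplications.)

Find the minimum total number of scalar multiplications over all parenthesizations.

2438

Adjacent pairs: A_1A_2 = 11·19·14 = 2926; A_2A_3 = 19·14·2 = 532; A_3A_4 = 14·2·20 = 560; A_4A_5 = 2·20·24 = 960.
Length 3: A_1..A_3: k=1: 0+532+11·19·2=950; k=2: 2926+0+11·14·2=3234 → min 950 | A_2..A_4: k=2: 0+560+19·14·20=5880; k=3: 532+0+19·2·20=1292 → min 1292 | A_3..A_5: k=3: 0+960+14·2·24=1632; k=4: 560+0+14·20·24=7280 → min 1632.
Length 4: A_1..A_4: k=1: 0+1292+11·19·20=5472; k=2: 2926+560+11·14·20=6566; k=3: 950+0+11·2·20=1390 → min 1390 | A_2..A_5: k=2: 0+1632+19·14·24=8016; k=3: 532+960+19·2·24=2404; k=4: 1292+0+19·20·24=10412 → min 2404.
Length 5: A_1..A_5: k=1: 0+2404+11·19·24=7420; k=2: 2926+1632+11·14·24=8254; k=3: 950+960+11·2·24=2438; k=4: 1390+0+11·20·24=6670 → min 2438.
Optimal order: ((A_1 (A_2 A_3)) (A_4 A_5)) with cost 2438.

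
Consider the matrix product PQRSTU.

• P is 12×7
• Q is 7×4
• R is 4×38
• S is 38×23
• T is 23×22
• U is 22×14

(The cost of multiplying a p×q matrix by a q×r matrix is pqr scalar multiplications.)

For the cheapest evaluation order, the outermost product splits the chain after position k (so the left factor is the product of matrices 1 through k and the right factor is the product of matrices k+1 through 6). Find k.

Adjacent pairs: PQ = 12·7·4 = 336; QR = 7·4·38 = 1064; RS = 4·38·23 = 3496; ST = 38·23·22 = 19228; TU = 23·22·14 = 7084.
Length 3: P..R: k=1: 0+1064+12·7·38=4256; k=2: 336+0+12·4·38=2160 → min 2160 | Q..S: k=2: 0+3496+7·4·23=4140; k=3: 1064+0+7·38·23=7182 → min 4140 | R..T: k=3: 0+19228+4·38·22=22572; k=4: 3496+0+4·23·22=5520 → min 5520 | S..U: k=4: 0+7084+38·23·14=19320; k=5: 19228+0+38·22·14=30932 → min 19320.
Length 4: P..S: k=1: 0+4140+12·7·23=6072; k=2: 336+3496+12·4·23=4936; k=3: 2160+0+12·38·23=12648 → min 4936 | Q..T: k=2: 0+5520+7·4·22=6136; k=3: 1064+19228+7·38·22=26144; k=4: 4140+0+7·23·22=7682 → min 6136 | R..U: k=3: 0+19320+4·38·14=21448; k=4: 3496+7084+4·23·14=11868; k=5: 5520+0+4·22·14=6752 → min 6752.
Length 5: P..T: k=1: 0+6136+12·7·22=7984; k=2: 336+5520+12·4·22=6912; k=3: 2160+19228+12·38·22=31420; k=4: 4936+0+12·23·22=11008 → min 6912 | Q..U: k=2: 0+6752+7·4·14=7144; k=3: 1064+19320+7·38·14=24108; k=4: 4140+7084+7·23·14=13478; k=5: 6136+0+7·22·14=8292 → min 7144.
Top-level splits: k=1: (P..P)·(Q..U) → 0+7144+12·7·14 = 8320; k=2: (P..Q)·(R..U) → 336+6752+12·4·14 = 7760; k=3: (P..R)·(S..U) → 2160+19320+12·38·14 = 27864; k=4: (P..S)·(T..U) → 4936+7084+12·23·14 = 15884; k=5: (P..T)·(U..U) → 6912+0+12·22·14 = 10608.
Best split is after Q, i.e. k = 2.

2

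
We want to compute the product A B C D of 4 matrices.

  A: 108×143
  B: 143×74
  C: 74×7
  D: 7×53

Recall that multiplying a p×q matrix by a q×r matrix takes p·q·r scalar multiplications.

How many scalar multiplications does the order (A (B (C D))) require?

1406832

(C D): 74×7 by 7×53 → 74×53, cost 74·7·53 = 27454
(B (C D)): 143×74 by 74×53 → 143×53, cost 143·74·53 = 560846; cumulative 588300
(A (B (C D))): 108×143 by 143×53 → 108×53, cost 108·143·53 = 818532; cumulative 1406832
Total: 1406832 scalar multiplications.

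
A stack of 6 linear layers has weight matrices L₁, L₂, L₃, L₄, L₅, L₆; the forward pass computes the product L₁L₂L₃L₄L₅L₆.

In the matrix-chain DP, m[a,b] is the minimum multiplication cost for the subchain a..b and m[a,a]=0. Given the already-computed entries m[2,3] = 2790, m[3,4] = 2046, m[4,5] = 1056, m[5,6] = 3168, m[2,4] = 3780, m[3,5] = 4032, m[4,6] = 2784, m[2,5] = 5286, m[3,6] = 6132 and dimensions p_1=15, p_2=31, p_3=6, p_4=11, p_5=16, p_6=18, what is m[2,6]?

m[2,6] = min over k∈[2,5] of m[2,k]+m[k+1,6]+p_{1}·p_k·p_{6}.
k=2: 0 + 6132 + 15·31·18 = 14502; k=3: 2790 + 2784 + 15·6·18 = 7194; k=4: 3780 + 3168 + 15·11·18 = 9918; k=5: 5286 + 0 + 15·16·18 = 9606.
Minimum: 7194 at k=3.

7194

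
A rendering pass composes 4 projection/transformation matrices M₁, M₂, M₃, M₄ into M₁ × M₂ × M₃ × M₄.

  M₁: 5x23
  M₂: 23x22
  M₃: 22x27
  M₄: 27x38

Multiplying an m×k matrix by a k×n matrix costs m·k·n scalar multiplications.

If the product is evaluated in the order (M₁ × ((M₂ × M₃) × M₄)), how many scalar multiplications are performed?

41630

(M₂ × M₃): 23×22 by 22×27 → 23×27, cost 23·22·27 = 13662
((M₂ × M₃) × M₄): 23×27 by 27×38 → 23×38, cost 23·27·38 = 23598; cumulative 37260
(M₁ × ((M₂ × M₃) × M₄)): 5×23 by 23×38 → 5×38, cost 5·23·38 = 4370; cumulative 41630
Total: 41630 scalar multiplications.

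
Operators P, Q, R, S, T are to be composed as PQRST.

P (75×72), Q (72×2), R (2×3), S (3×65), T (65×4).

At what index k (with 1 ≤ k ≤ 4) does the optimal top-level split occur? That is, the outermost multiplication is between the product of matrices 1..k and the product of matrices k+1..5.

Adjacent pairs: PQ = 75·72·2 = 10800; QR = 72·2·3 = 432; RS = 2·3·65 = 390; ST = 3·65·4 = 780.
Length 3: P..R: k=1: 0+432+75·72·3=16632; k=2: 10800+0+75·2·3=11250 → min 11250 | Q..S: k=2: 0+390+72·2·65=9750; k=3: 432+0+72·3·65=14472 → min 9750 | R..T: k=3: 0+780+2·3·4=804; k=4: 390+0+2·65·4=910 → min 804.
Length 4: P..S: k=1: 0+9750+75·72·65=360750; k=2: 10800+390+75·2·65=20940; k=3: 11250+0+75·3·65=25875 → min 20940 | Q..T: k=2: 0+804+72·2·4=1380; k=3: 432+780+72·3·4=2076; k=4: 9750+0+72·65·4=28470 → min 1380.
Top-level splits: k=1: (P..P)·(Q..T) → 0+1380+75·72·4 = 22980; k=2: (P..Q)·(R..T) → 10800+804+75·2·4 = 12204; k=3: (P..R)·(S..T) → 11250+780+75·3·4 = 12930; k=4: (P..S)·(T..T) → 20940+0+75·65·4 = 40440.
Best split is after Q, i.e. k = 2.

2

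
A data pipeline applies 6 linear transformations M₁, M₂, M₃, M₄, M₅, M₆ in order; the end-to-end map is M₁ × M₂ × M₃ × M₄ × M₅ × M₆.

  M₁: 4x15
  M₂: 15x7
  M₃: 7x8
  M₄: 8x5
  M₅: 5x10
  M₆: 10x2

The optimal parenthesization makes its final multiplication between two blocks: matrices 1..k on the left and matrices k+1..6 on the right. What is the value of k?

1

Adjacent pairs: M₁M₂ = 4·15·7 = 420; M₂M₃ = 15·7·8 = 840; M₃M₄ = 7·8·5 = 280; M₄M₅ = 8·5·10 = 400; M₅M₆ = 5·10·2 = 100.
Length 3: M₁..M₃: k=1: 0+840+4·15·8=1320; k=2: 420+0+4·7·8=644 → min 644 | M₂..M₄: k=2: 0+280+15·7·5=805; k=3: 840+0+15·8·5=1440 → min 805 | M₃..M₅: k=3: 0+400+7·8·10=960; k=4: 280+0+7·5·10=630 → min 630 | M₄..M₆: k=4: 0+100+8·5·2=180; k=5: 400+0+8·10·2=560 → min 180.
Length 4: M₁..M₄: k=1: 0+805+4·15·5=1105; k=2: 420+280+4·7·5=840; k=3: 644+0+4·8·5=804 → min 804 | M₂..M₅: k=2: 0+630+15·7·10=1680; k=3: 840+400+15·8·10=2440; k=4: 805+0+15·5·10=1555 → min 1555 | M₃..M₆: k=3: 0+180+7·8·2=292; k=4: 280+100+7·5·2=450; k=5: 630+0+7·10·2=770 → min 292.
Length 5: M₁..M₅: k=1: 0+1555+4·15·10=2155; k=2: 420+630+4·7·10=1330; k=3: 644+400+4·8·10=1364; k=4: 804+0+4·5·10=1004 → min 1004 | M₂..M₆: k=2: 0+292+15·7·2=502; k=3: 840+180+15·8·2=1260; k=4: 805+100+15·5·2=1055; k=5: 1555+0+15·10·2=1855 → min 502.
Top-level splits: k=1: (M₁..M₁)·(M₂..M₆) → 0+502+4·15·2 = 622; k=2: (M₁..M₂)·(M₃..M₆) → 420+292+4·7·2 = 768; k=3: (M₁..M₃)·(M₄..M₆) → 644+180+4·8·2 = 888; k=4: (M₁..M₄)·(M₅..M₆) → 804+100+4·5·2 = 944; k=5: (M₁..M₅)·(M₆..M₆) → 1004+0+4·10·2 = 1084.
Best split is after M₁, i.e. k = 1.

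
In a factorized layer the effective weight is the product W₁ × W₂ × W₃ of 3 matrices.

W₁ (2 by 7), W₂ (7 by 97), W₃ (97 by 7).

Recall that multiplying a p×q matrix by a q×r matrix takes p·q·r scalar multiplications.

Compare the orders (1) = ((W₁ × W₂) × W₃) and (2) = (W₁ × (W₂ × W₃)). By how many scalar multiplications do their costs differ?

Order (1) = ((W₁ × W₂) × W₃): (W₁ × W₂): 2×7 by 7×97 → 2×97, cost 2·7·97 = 1358; ((W₁ × W₂) × W₃): 2×97 by 97×7 → 2×7, cost 2·97·7 = 1358; cumulative 2716. Total 2716.
Order (2) = (W₁ × (W₂ × W₃)): (W₂ × W₃): 7×97 by 97×7 → 7×7, cost 7·97·7 = 4753; (W₁ × (W₂ × W₃)): 2×7 by 7×7 → 2×7, cost 2·7·7 = 98; cumulative 4851. Total 4851.
Difference: |2716 − 4851| = 2135.

2135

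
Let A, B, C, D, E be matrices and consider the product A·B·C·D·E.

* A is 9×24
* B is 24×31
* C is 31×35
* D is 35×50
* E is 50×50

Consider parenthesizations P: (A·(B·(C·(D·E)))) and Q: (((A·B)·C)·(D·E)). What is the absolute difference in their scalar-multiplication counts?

70039

Order P = (A·(B·(C·(D·E)))): (D·E): 35×50 by 50×50 → 35×50, cost 35·50·50 = 87500; (C·(D·E)): 31×35 by 35×50 → 31×50, cost 31·35·50 = 54250; cumulative 141750; (B·(C·(D·E))): 24×31 by 31×50 → 24×50, cost 24·31·50 = 37200; cumulative 178950; (A·(B·(C·(D·E)))): 9×24 by 24×50 → 9×50, cost 9·24·50 = 10800; cumulative 189750. Total 189750.
Order Q = (((A·B)·C)·(D·E)): (A·B): 9×24 by 24×31 → 9×31, cost 9·24·31 = 6696; ((A·B)·C): 9×31 by 31×35 → 9×35, cost 9·31·35 = 9765; cumulative 16461; (D·E): 35×50 by 50×50 → 35×50, cost 35·50·50 = 87500; (((A·B)·C)·(D·E)): 9×35 by 35×50 → 9×50, cost 9·35·50 = 15750; cumulative 119711. Total 119711.
Difference: |189750 − 119711| = 70039.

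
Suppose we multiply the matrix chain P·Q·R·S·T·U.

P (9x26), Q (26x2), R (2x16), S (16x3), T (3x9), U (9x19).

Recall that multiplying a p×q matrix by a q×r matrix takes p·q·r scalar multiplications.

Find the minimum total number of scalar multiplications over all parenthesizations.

1302

Adjacent pairs: PQ = 9·26·2 = 468; QR = 26·2·16 = 832; RS = 2·16·3 = 96; ST = 16·3·9 = 432; TU = 3·9·19 = 513.
Length 3: P..R: k=1: 0+832+9·26·16=4576; k=2: 468+0+9·2·16=756 → min 756 | Q..S: k=2: 0+96+26·2·3=252; k=3: 832+0+26·16·3=2080 → min 252 | R..T: k=3: 0+432+2·16·9=720; k=4: 96+0+2·3·9=150 → min 150 | S..U: k=4: 0+513+16·3·19=1425; k=5: 432+0+16·9·19=3168 → min 1425.
Length 4: P..S: k=1: 0+252+9·26·3=954; k=2: 468+96+9·2·3=618; k=3: 756+0+9·16·3=1188 → min 618 | Q..T: k=2: 0+150+26·2·9=618; k=3: 832+432+26·16·9=5008; k=4: 252+0+26·3·9=954 → min 618 | R..U: k=3: 0+1425+2·16·19=2033; k=4: 96+513+2·3·19=723; k=5: 150+0+2·9·19=492 → min 492.
Length 5: P..T: k=1: 0+618+9·26·9=2724; k=2: 468+150+9·2·9=780; k=3: 756+432+9·16·9=2484; k=4: 618+0+9·3·9=861 → min 780 | Q..U: k=2: 0+492+26·2·19=1480; k=3: 832+1425+26·16·19=10161; k=4: 252+513+26·3·19=2247; k=5: 618+0+26·9·19=5064 → min 1480.
Length 6: P..U: k=1: 0+1480+9·26·19=5926; k=2: 468+492+9·2·19=1302; k=3: 756+1425+9·16·19=4917; k=4: 618+513+9·3·19=1644; k=5: 780+0+9·9·19=2319 → min 1302.
Optimal order: ((P·Q)·(((R·S)·T)·U)) with cost 1302.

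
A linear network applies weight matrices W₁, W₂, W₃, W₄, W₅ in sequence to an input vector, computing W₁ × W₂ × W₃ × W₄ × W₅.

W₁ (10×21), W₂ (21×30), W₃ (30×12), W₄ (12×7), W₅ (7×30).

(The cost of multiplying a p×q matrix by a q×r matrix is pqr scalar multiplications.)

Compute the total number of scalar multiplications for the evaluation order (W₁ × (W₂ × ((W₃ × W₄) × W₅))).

34020

(W₃ × W₄): 30×12 by 12×7 → 30×7, cost 30·12·7 = 2520
((W₃ × W₄) × W₅): 30×7 by 7×30 → 30×30, cost 30·7·30 = 6300; cumulative 8820
(W₂ × ((W₃ × W₄) × W₅)): 21×30 by 30×30 → 21×30, cost 21·30·30 = 18900; cumulative 27720
(W₁ × (W₂ × ((W₃ × W₄) × W₅))): 10×21 by 21×30 → 10×30, cost 10·21·30 = 6300; cumulative 34020
Total: 34020 scalar multiplications.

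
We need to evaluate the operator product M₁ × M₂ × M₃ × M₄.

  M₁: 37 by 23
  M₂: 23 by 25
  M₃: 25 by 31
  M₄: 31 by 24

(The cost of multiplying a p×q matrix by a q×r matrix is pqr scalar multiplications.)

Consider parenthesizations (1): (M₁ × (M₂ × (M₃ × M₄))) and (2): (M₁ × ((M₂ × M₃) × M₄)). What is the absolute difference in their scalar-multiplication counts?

Order (1) = (M₁ × (M₂ × (M₃ × M₄))): (M₃ × M₄): 25×31 by 31×24 → 25×24, cost 25·31·24 = 18600; (M₂ × (M₃ × M₄)): 23×25 by 25×24 → 23×24, cost 23·25·24 = 13800; cumulative 32400; (M₁ × (M₂ × (M₃ × M₄))): 37×23 by 23×24 → 37×24, cost 37·23·24 = 20424; cumulative 52824. Total 52824.
Order (2) = (M₁ × ((M₂ × M₃) × M₄)): (M₂ × M₃): 23×25 by 25×31 → 23×31, cost 23·25·31 = 17825; ((M₂ × M₃) × M₄): 23×31 by 31×24 → 23×24, cost 23·31·24 = 17112; cumulative 34937; (M₁ × ((M₂ × M₃) × M₄)): 37×23 by 23×24 → 37×24, cost 37·23·24 = 20424; cumulative 55361. Total 55361.
Difference: |52824 − 55361| = 2537.

2537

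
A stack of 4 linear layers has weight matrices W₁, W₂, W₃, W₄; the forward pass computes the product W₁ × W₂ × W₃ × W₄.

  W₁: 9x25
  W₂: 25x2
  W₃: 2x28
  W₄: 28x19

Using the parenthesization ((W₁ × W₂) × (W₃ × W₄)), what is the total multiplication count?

1856

(W₁ × W₂): 9×25 by 25×2 → 9×2, cost 9·25·2 = 450
(W₃ × W₄): 2×28 by 28×19 → 2×19, cost 2·28·19 = 1064
((W₁ × W₂) × (W₃ × W₄)): 9×2 by 2×19 → 9×19, cost 9·2·19 = 342; cumulative 1856
Total: 1856 scalar multiplications.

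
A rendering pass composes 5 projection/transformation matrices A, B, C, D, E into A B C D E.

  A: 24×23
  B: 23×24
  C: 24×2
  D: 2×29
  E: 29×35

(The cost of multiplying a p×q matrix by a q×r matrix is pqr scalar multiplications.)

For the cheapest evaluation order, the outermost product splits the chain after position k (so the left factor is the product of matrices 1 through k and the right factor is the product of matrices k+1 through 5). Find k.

Adjacent pairs: AB = 24·23·24 = 13248; BC = 23·24·2 = 1104; CD = 24·2·29 = 1392; DE = 2·29·35 = 2030.
Length 3: A..C: k=1: 0+1104+24·23·2=2208; k=2: 13248+0+24·24·2=14400 → min 2208 | B..D: k=2: 0+1392+23·24·29=17400; k=3: 1104+0+23·2·29=2438 → min 2438 | C..E: k=3: 0+2030+24·2·35=3710; k=4: 1392+0+24·29·35=25752 → min 3710.
Length 4: A..D: k=1: 0+2438+24·23·29=18446; k=2: 13248+1392+24·24·29=31344; k=3: 2208+0+24·2·29=3600 → min 3600 | B..E: k=2: 0+3710+23·24·35=23030; k=3: 1104+2030+23·2·35=4744; k=4: 2438+0+23·29·35=25783 → min 4744.
Top-level splits: k=1: (A..A)·(B..E) → 0+4744+24·23·35 = 24064; k=2: (A..B)·(C..E) → 13248+3710+24·24·35 = 37118; k=3: (A..C)·(D..E) → 2208+2030+24·2·35 = 5918; k=4: (A..D)·(E..E) → 3600+0+24·29·35 = 27960.
Best split is after C, i.e. k = 3.

3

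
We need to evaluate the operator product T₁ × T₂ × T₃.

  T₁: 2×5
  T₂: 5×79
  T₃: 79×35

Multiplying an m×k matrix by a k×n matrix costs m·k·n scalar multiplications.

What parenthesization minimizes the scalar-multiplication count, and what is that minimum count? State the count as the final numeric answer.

6320

(T₁ × (T₂ × T₃)): cost 14175.
((T₁ × T₂) × T₃): cost 6320.
Optimal: ((T₁ × T₂) × T₃) with cost 6320.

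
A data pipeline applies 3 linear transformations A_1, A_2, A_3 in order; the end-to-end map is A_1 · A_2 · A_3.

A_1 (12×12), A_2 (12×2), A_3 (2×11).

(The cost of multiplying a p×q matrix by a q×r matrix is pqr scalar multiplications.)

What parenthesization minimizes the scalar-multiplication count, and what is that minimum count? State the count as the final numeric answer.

(A_1 · (A_2 · A_3)): cost 1848.
((A_1 · A_2) · A_3): cost 552.
Optimal: ((A_1 · A_2) · A_3) with cost 552.

552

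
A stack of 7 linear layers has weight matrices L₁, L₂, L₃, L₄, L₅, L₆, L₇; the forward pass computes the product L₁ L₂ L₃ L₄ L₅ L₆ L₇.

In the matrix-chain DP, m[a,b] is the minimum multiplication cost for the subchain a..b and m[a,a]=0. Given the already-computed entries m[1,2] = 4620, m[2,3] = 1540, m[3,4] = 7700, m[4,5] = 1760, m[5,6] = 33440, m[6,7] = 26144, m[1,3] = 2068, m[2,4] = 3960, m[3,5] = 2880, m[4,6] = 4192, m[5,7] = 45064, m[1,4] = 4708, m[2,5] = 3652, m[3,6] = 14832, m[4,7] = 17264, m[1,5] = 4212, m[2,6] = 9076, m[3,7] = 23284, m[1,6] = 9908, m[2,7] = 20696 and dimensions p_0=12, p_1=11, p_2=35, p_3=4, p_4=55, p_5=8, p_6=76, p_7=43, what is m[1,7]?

m[1,7] = min over k∈[1,6] of m[1,k]+m[k+1,7]+p_{0}·p_k·p_{7}.
k=1: 0 + 20696 + 12·11·43 = 26372; k=2: 4620 + 23284 + 12·35·43 = 45964; k=3: 2068 + 17264 + 12·4·43 = 21396; k=4: 4708 + 45064 + 12·55·43 = 78152; k=5: 4212 + 26144 + 12·8·43 = 34484; k=6: 9908 + 0 + 12·76·43 = 49124.
Minimum: 21396 at k=3.

21396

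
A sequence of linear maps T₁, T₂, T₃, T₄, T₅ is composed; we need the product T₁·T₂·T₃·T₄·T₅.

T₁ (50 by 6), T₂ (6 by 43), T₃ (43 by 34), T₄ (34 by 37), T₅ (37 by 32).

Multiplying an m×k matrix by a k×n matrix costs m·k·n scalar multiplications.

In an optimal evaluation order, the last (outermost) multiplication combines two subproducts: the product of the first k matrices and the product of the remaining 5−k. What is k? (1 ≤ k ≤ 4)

1

Adjacent pairs: T₁T₂ = 50·6·43 = 12900; T₂T₃ = 6·43·34 = 8772; T₃T₄ = 43·34·37 = 54094; T₄T₅ = 34·37·32 = 40256.
Length 3: T₁..T₃: k=1: 0+8772+50·6·34=18972; k=2: 12900+0+50·43·34=86000 → min 18972 | T₂..T₄: k=2: 0+54094+6·43·37=63640; k=3: 8772+0+6·34·37=16320 → min 16320 | T₃..T₅: k=3: 0+40256+43·34·32=87040; k=4: 54094+0+43·37·32=105006 → min 87040.
Length 4: T₁..T₄: k=1: 0+16320+50·6·37=27420; k=2: 12900+54094+50·43·37=146544; k=3: 18972+0+50·34·37=81872 → min 27420 | T₂..T₅: k=2: 0+87040+6·43·32=95296; k=3: 8772+40256+6·34·32=55556; k=4: 16320+0+6·37·32=23424 → min 23424.
Top-level splits: k=1: (T₁..T₁)·(T₂..T₅) → 0+23424+50·6·32 = 33024; k=2: (T₁..T₂)·(T₃..T₅) → 12900+87040+50·43·32 = 168740; k=3: (T₁..T₃)·(T₄..T₅) → 18972+40256+50·34·32 = 113628; k=4: (T₁..T₄)·(T₅..T₅) → 27420+0+50·37·32 = 86620.
Best split is after T₁, i.e. k = 1.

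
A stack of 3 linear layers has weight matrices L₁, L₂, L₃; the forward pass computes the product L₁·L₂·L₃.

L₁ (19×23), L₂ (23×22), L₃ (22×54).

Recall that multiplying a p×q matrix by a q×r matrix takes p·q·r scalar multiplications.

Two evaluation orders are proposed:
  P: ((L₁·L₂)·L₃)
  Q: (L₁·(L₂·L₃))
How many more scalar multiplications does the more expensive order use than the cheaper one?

18736

Order P = ((L₁·L₂)·L₃): (L₁·L₂): 19×23 by 23×22 → 19×22, cost 19·23·22 = 9614; ((L₁·L₂)·L₃): 19×22 by 22×54 → 19×54, cost 19·22·54 = 22572; cumulative 32186. Total 32186.
Order Q = (L₁·(L₂·L₃)): (L₂·L₃): 23×22 by 22×54 → 23×54, cost 23·22·54 = 27324; (L₁·(L₂·L₃)): 19×23 by 23×54 → 19×54, cost 19·23·54 = 23598; cumulative 50922. Total 50922.
Difference: |32186 − 50922| = 18736.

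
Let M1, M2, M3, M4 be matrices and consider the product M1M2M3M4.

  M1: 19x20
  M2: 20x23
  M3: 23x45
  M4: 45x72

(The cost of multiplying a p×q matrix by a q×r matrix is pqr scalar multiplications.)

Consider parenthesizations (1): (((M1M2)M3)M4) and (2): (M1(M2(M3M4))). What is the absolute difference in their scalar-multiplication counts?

Order (1) = (((M1M2)M3)M4): (M1M2): 19×20 by 20×23 → 19×23, cost 19·20·23 = 8740; ((M1M2)M3): 19×23 by 23×45 → 19×45, cost 19·23·45 = 19665; cumulative 28405; (((M1M2)M3)M4): 19×45 by 45×72 → 19×72, cost 19·45·72 = 61560; cumulative 89965. Total 89965.
Order (2) = (M1(M2(M3M4))): (M3M4): 23×45 by 45×72 → 23×72, cost 23·45·72 = 74520; (M2(M3M4)): 20×23 by 23×72 → 20×72, cost 20·23·72 = 33120; cumulative 107640; (M1(M2(M3M4))): 19×20 by 20×72 → 19×72, cost 19·20·72 = 27360; cumulative 135000. Total 135000.
Difference: |89965 − 135000| = 45035.

45035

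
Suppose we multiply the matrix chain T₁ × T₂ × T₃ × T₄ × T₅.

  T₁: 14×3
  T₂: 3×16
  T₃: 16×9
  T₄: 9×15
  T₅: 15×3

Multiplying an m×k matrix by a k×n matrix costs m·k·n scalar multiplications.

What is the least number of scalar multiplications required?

Adjacent pairs: T₁T₂ = 14·3·16 = 672; T₂T₃ = 3·16·9 = 432; T₃T₄ = 16·9·15 = 2160; T₄T₅ = 9·15·3 = 405.
Length 3: T₁..T₃: k=1: 0+432+14·3·9=810; k=2: 672+0+14·16·9=2688 → min 810 | T₂..T₄: k=2: 0+2160+3·16·15=2880; k=3: 432+0+3·9·15=837 → min 837 | T₃..T₅: k=3: 0+405+16·9·3=837; k=4: 2160+0+16·15·3=2880 → min 837.
Length 4: T₁..T₄: k=1: 0+837+14·3·15=1467; k=2: 672+2160+14·16·15=6192; k=3: 810+0+14·9·15=2700 → min 1467 | T₂..T₅: k=2: 0+837+3·16·3=981; k=3: 432+405+3·9·3=918; k=4: 837+0+3·15·3=972 → min 918.
Length 5: T₁..T₅: k=1: 0+918+14·3·3=1044; k=2: 672+837+14·16·3=2181; k=3: 810+405+14·9·3=1593; k=4: 1467+0+14·15·3=2097 → min 1044.
Optimal order: (T₁ × ((T₂ × T₃) × (T₄ × T₅))) with cost 1044.

1044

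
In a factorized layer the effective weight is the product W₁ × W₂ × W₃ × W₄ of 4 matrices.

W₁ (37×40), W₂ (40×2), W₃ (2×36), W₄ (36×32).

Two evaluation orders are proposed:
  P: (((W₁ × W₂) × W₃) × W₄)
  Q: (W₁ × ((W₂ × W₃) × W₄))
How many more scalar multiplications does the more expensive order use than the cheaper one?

Order P = (((W₁ × W₂) × W₃) × W₄): (W₁ × W₂): 37×40 by 40×2 → 37×2, cost 37·40·2 = 2960; ((W₁ × W₂) × W₃): 37×2 by 2×36 → 37×36, cost 37·2·36 = 2664; cumulative 5624; (((W₁ × W₂) × W₃) × W₄): 37×36 by 36×32 → 37×32, cost 37·36·32 = 42624; cumulative 48248. Total 48248.
Order Q = (W₁ × ((W₂ × W₃) × W₄)): (W₂ × W₃): 40×2 by 2×36 → 40×36, cost 40·2·36 = 2880; ((W₂ × W₃) × W₄): 40×36 by 36×32 → 40×32, cost 40·36·32 = 46080; cumulative 48960; (W₁ × ((W₂ × W₃) × W₄)): 37×40 by 40×32 → 37×32, cost 37·40·32 = 47360; cumulative 96320. Total 96320.
Difference: |48248 − 96320| = 48072.

48072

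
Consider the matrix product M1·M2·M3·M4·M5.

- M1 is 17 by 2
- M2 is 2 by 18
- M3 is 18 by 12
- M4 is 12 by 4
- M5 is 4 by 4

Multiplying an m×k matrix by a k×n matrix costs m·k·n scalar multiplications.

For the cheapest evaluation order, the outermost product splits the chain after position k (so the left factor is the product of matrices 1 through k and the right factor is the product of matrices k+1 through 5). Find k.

1

Adjacent pairs: M1M2 = 17·2·18 = 612; M2M3 = 2·18·12 = 432; M3M4 = 18·12·4 = 864; M4M5 = 12·4·4 = 192.
Length 3: M1..M3: k=1: 0+432+17·2·12=840; k=2: 612+0+17·18·12=4284 → min 840 | M2..M4: k=2: 0+864+2·18·4=1008; k=3: 432+0+2·12·4=528 → min 528 | M3..M5: k=3: 0+192+18·12·4=1056; k=4: 864+0+18·4·4=1152 → min 1056.
Length 4: M1..M4: k=1: 0+528+17·2·4=664; k=2: 612+864+17·18·4=2700; k=3: 840+0+17·12·4=1656 → min 664 | M2..M5: k=2: 0+1056+2·18·4=1200; k=3: 432+192+2·12·4=720; k=4: 528+0+2·4·4=560 → min 560.
Top-level splits: k=1: (M1..M1)·(M2..M5) → 0+560+17·2·4 = 696; k=2: (M1..M2)·(M3..M5) → 612+1056+17·18·4 = 2892; k=3: (M1..M3)·(M4..M5) → 840+192+17·12·4 = 1848; k=4: (M1..M4)·(M5..M5) → 664+0+17·4·4 = 936.
Best split is after M1, i.e. k = 1.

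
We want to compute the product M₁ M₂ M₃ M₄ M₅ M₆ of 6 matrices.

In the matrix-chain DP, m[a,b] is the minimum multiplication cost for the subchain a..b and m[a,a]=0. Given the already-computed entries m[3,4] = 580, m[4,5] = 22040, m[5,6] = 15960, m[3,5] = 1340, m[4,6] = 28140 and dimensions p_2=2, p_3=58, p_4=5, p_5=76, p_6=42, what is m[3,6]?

m[3,6] = min over k∈[3,5] of m[3,k]+m[k+1,6]+p_{2}·p_k·p_{6}.
k=3: 0 + 28140 + 2·58·42 = 33012; k=4: 580 + 15960 + 2·5·42 = 16960; k=5: 1340 + 0 + 2·76·42 = 7724.
Minimum: 7724 at k=5.

7724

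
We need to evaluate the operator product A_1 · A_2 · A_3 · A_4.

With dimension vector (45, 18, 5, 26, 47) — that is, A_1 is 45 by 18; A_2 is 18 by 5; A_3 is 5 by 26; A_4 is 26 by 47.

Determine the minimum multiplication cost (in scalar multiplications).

20735

Adjacent pairs: A_1A_2 = 45·18·5 = 4050; A_2A_3 = 18·5·26 = 2340; A_3A_4 = 5·26·47 = 6110.
Length 3: A_1..A_3: k=1: 0+2340+45·18·26=23400; k=2: 4050+0+45·5·26=9900 → min 9900 | A_2..A_4: k=2: 0+6110+18·5·47=10340; k=3: 2340+0+18·26·47=24336 → min 10340.
Length 4: A_1..A_4: k=1: 0+10340+45·18·47=48410; k=2: 4050+6110+45·5·47=20735; k=3: 9900+0+45·26·47=64890 → min 20735.
Optimal order: ((A_1 · A_2) · (A_3 · A_4)) with cost 20735.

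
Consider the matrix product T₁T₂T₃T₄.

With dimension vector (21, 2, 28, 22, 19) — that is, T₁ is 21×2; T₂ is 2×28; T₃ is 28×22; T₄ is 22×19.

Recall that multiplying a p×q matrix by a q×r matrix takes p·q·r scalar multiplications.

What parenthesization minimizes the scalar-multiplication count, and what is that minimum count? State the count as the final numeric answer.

Adjacent pairs: T₁T₂ = 21·2·28 = 1176; T₂T₃ = 2·28·22 = 1232; T₃T₄ = 28·22·19 = 11704.
Length 3: T₁..T₃: k=1: 0+1232+21·2·22=2156; k=2: 1176+0+21·28·22=14112 → min 2156 | T₂..T₄: k=2: 0+11704+2·28·19=12768; k=3: 1232+0+2·22·19=2068 → min 2068.
Length 4: T₁..T₄: k=1: 0+2068+21·2·19=2866; k=2: 1176+11704+21·28·19=24052; k=3: 2156+0+21·22·19=10934 → min 2866.
Optimal parenthesization: (T₁((T₂T₃)T₄)) with cost 2866.

2866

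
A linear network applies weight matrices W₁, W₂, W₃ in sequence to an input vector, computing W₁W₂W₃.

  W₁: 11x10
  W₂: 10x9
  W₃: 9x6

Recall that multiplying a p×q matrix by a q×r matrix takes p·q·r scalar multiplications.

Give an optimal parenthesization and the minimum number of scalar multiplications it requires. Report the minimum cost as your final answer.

(W₁(W₂W₃)): cost 1200.
((W₁W₂)W₃): cost 1584.
Optimal: (W₁(W₂W₃)) with cost 1200.

1200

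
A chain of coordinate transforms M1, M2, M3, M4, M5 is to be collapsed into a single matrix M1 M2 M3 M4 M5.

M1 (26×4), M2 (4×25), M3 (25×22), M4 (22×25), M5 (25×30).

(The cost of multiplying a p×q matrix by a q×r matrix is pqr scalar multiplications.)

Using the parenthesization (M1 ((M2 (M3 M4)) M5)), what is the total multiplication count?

(M3 M4): 25×22 by 22×25 → 25×25, cost 25·22·25 = 13750
(M2 (M3 M4)): 4×25 by 25×25 → 4×25, cost 4·25·25 = 2500; cumulative 16250
((M2 (M3 M4)) M5): 4×25 by 25×30 → 4×30, cost 4·25·30 = 3000; cumulative 19250
(M1 ((M2 (M3 M4)) M5)): 26×4 by 4×30 → 26×30, cost 26·4·30 = 3120; cumulative 22370
Total: 22370 scalar multiplications.

22370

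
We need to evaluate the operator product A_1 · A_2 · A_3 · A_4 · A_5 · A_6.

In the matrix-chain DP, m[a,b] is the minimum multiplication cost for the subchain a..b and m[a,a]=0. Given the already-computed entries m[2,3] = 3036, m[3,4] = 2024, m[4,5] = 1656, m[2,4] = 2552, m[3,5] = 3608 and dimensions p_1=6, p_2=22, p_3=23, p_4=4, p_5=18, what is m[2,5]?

2984

m[2,5] = min over k∈[2,4] of m[2,k]+m[k+1,5]+p_{1}·p_k·p_{5}.
k=2: 0 + 3608 + 6·22·18 = 5984; k=3: 3036 + 1656 + 6·23·18 = 7176; k=4: 2552 + 0 + 6·4·18 = 2984.
Minimum: 2984 at k=4.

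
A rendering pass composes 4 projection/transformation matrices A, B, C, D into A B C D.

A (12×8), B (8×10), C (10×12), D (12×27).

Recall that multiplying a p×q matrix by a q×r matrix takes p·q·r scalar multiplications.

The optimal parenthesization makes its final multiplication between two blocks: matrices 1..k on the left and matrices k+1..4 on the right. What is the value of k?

Adjacent pairs: AB = 12·8·10 = 960; BC = 8·10·12 = 960; CD = 10·12·27 = 3240.
Length 3: A..C: k=1: 0+960+12·8·12=2112; k=2: 960+0+12·10·12=2400 → min 2112 | B..D: k=2: 0+3240+8·10·27=5400; k=3: 960+0+8·12·27=3552 → min 3552.
Top-level splits: k=1: (A..A)·(B..D) → 0+3552+12·8·27 = 6144; k=2: (A..B)·(C..D) → 960+3240+12·10·27 = 7440; k=3: (A..C)·(D..D) → 2112+0+12·12·27 = 6000.
Best split is after C, i.e. k = 3.

3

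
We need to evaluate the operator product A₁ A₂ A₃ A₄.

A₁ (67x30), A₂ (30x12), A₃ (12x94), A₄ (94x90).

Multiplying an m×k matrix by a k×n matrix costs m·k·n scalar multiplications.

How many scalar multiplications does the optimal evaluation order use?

198000

Adjacent pairs: A₁A₂ = 67·30·12 = 24120; A₂A₃ = 30·12·94 = 33840; A₃A₄ = 12·94·90 = 101520.
Length 3: A₁..A₃: k=1: 0+33840+67·30·94=222780; k=2: 24120+0+67·12·94=99696 → min 99696 | A₂..A₄: k=2: 0+101520+30·12·90=133920; k=3: 33840+0+30·94·90=287640 → min 133920.
Length 4: A₁..A₄: k=1: 0+133920+67·30·90=314820; k=2: 24120+101520+67·12·90=198000; k=3: 99696+0+67·94·90=666516 → min 198000.
Optimal order: ((A₁ A₂) (A₃ A₄)) with cost 198000.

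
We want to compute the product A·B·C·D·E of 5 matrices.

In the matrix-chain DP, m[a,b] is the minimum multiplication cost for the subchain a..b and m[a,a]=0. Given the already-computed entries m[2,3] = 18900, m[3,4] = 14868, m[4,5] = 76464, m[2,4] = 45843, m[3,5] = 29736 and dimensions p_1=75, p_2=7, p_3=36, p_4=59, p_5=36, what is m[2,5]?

48636

m[2,5] = min over k∈[2,4] of m[2,k]+m[k+1,5]+p_{1}·p_k·p_{5}.
k=2: 0 + 29736 + 75·7·36 = 48636; k=3: 18900 + 76464 + 75·36·36 = 192564; k=4: 45843 + 0 + 75·59·36 = 205143.
Minimum: 48636 at k=2.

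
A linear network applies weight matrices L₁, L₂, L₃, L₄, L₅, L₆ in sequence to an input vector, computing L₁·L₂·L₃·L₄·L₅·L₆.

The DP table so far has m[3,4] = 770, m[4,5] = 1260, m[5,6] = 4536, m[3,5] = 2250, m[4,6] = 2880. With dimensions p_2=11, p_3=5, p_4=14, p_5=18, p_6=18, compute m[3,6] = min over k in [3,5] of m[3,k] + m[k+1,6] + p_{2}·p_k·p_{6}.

m[3,6] = min over k∈[3,5] of m[3,k]+m[k+1,6]+p_{2}·p_k·p_{6}.
k=3: 0 + 2880 + 11·5·18 = 3870; k=4: 770 + 4536 + 11·14·18 = 8078; k=5: 2250 + 0 + 11·18·18 = 5814.
Minimum: 3870 at k=3.

3870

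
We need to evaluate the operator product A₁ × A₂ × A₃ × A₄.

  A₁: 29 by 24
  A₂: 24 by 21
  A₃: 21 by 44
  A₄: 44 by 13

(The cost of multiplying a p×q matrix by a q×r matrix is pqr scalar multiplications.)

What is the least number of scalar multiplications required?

Adjacent pairs: A₁A₂ = 29·24·21 = 14616; A₂A₃ = 24·21·44 = 22176; A₃A₄ = 21·44·13 = 12012.
Length 3: A₁..A₃: k=1: 0+22176+29·24·44=52800; k=2: 14616+0+29·21·44=41412 → min 41412 | A₂..A₄: k=2: 0+12012+24·21·13=18564; k=3: 22176+0+24·44·13=35904 → min 18564.
Length 4: A₁..A₄: k=1: 0+18564+29·24·13=27612; k=2: 14616+12012+29·21·13=34545; k=3: 41412+0+29·44·13=58000 → min 27612.
Optimal order: (A₁ × (A₂ × (A₃ × A₄))) with cost 27612.

27612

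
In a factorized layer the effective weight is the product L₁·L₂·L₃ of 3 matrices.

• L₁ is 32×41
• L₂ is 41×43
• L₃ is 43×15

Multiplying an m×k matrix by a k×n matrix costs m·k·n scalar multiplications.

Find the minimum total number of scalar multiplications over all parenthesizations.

Order (L₁·(L₂·L₃)): (L₂·L₃): 41×43 by 43×15 → 41×15, cost 41·43·15 = 26445; (L₁·(L₂·L₃)): 32×41 by 41×15 → 32×15, cost 32·41·15 = 19680; cumulative 46125. Total 46125.
Order ((L₁·L₂)·L₃): (L₁·L₂): 32×41 by 41×43 → 32×43, cost 32·41·43 = 56416; ((L₁·L₂)·L₃): 32×43 by 43×15 → 32×15, cost 32·43·15 = 20640; cumulative 77056. Total 77056.
Minimum: 46125.

46125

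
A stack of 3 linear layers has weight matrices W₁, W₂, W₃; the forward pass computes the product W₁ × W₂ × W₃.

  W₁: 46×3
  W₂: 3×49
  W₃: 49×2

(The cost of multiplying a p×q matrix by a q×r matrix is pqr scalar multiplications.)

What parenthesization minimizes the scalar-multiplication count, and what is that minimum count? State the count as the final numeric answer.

570

(W₁ × (W₂ × W₃)): cost 570.
((W₁ × W₂) × W₃): cost 11270.
Optimal: (W₁ × (W₂ × W₃)) with cost 570.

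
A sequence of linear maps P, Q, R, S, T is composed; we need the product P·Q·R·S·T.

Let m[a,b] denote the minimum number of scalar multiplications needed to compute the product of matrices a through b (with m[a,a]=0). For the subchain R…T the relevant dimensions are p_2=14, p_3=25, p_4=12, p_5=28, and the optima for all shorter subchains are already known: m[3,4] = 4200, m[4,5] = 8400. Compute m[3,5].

8904

m[3,5] = min over k∈[3,4] of m[3,k]+m[k+1,5]+p_{2}·p_k·p_{5}.
k=3: 0 + 8400 + 14·25·28 = 18200; k=4: 4200 + 0 + 14·12·28 = 8904.
Minimum: 8904 at k=4.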